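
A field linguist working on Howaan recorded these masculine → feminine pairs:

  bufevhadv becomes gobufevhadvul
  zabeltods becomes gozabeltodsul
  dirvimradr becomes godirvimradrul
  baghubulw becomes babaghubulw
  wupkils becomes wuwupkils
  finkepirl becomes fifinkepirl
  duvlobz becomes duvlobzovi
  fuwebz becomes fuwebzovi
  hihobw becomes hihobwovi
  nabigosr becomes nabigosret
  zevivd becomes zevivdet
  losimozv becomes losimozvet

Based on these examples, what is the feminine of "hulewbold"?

zabeltods and wupkils both end in -s yet inflect differently (gozabeltodsul, wuwupkils), so the final letter is not what conditions the rule; the second-to-last letter is.
"hulewbold" has second-to-last letter 'l'. The stems whose second-to-last letter is 'l' (baghubulw → babaghubulw, wupkils → wuwupkils) repeat the first consonant+vowel as a prefix.
The other patterns: stems whose second-to-last letter is 'd' add go- … -ul around the stem; stems whose second-to-last letter is 'b' add -ovi; stems whose second-to-last letter is 's', 'v' or 'z' add -et.
So hulewbold → huhulewbold.

huhulewbold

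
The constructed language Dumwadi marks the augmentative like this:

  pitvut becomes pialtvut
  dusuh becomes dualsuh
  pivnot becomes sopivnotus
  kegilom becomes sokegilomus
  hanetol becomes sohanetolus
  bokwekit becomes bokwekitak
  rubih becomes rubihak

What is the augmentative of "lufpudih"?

pitvut and pivnot both end in -t yet inflect differently (pialtvut, sopivnotus), so the final letter is not what conditions the rule; the last vowel is.
"lufpudih" has last vowel 'i'. The stems whose last vowel is 'i' (bokwekit → bokwekitak, rubih → rubihak) add -ak.
So lufpudih → lufpudihak.

lufpudihak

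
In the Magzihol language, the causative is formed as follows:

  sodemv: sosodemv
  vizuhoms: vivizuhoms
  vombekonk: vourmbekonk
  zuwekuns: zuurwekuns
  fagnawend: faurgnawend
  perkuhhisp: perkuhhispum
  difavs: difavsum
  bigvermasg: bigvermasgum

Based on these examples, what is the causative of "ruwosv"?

ruwosvum

"ruwosv" has second-to-last letter 's'. The stems whose second-to-last letter is 's' (perkuhhisp → perkuhhispum, bigvermasg → bigvermasgum) add -um.
The other patterns: stems whose second-to-last letter is 'm' repeat the first consonant+vowel as a prefix; stems whose second-to-last letter is 'n' insert -ur- after the first vowel.
So ruwosv → ruwosvum.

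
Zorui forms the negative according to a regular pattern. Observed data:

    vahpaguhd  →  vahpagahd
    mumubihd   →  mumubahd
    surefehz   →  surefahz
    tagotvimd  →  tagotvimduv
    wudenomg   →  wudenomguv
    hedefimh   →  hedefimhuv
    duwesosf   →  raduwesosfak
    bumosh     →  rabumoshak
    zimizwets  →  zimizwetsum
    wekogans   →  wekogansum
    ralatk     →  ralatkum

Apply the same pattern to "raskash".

vahpaguhd and tagotvimd both end in -d yet inflect differently (vahpagahd, tagotvimduv), so the final letter is not what conditions the rule; the second-to-last letter is.
"raskash" has second-to-last letter 's'. The stems whose second-to-last letter is 's' (duwesosf → raduwesosfak, bumosh → rabumoshak) add ra- … -ak around the stem.
The other patterns: stems whose second-to-last letter is 'h' change the last vowel to 'a'; stems whose second-to-last letter is 'm' add -uv; stems whose second-to-last letter is 'n' or 't' add -um.
So raskash → raraskashak.

raraskashak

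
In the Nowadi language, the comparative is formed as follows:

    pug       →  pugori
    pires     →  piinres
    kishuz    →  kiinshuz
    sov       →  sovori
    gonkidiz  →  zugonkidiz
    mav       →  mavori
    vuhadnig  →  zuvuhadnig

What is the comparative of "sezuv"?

seinzuv

"sezuv" has 2 vowels. The stems with 2 vowels (pires → piinres, kishuz → kiinshuz) insert -in- after the first vowel.
The other patterns: stems with 1 vowel add -ori; stems with 3 vowels add the prefix zu-.
So sezuv → seinzuv.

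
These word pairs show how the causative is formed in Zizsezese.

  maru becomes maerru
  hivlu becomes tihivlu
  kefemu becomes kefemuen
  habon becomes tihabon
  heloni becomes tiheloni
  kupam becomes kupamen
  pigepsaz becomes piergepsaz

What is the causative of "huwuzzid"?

tihuwuzzid

"huwuzzid" begins with h-. The stems beginning with h- (habon → tihabon, hivlu → tihivlu, heloni → tiheloni) add the prefix ti-.
So huwuzzid → tihuwuzzid.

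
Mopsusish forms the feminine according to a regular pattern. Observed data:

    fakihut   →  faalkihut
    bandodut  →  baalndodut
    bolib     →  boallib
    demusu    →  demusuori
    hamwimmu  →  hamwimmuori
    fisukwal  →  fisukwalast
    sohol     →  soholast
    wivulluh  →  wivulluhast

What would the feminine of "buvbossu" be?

fakihut and demusu both have last vowel 'u' yet inflect differently (faalkihut, demusuori), so the last vowel is not what conditions the rule; the final letter is.
"buvbossu" ends in -u. The stems ending in -u (demusu → demusuori, hamwimmu → hamwimmuori) add -ori.
So buvbossu → buvbossuori.

buvbossuori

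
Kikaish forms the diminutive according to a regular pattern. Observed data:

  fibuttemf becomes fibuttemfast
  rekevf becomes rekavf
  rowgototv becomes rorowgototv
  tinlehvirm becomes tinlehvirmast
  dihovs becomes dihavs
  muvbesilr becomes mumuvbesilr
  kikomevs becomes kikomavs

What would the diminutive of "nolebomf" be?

"nolebomf" has second-to-last letter 'm'. The one such stem in the data (fibuttemf → fibuttemfast) adds -ast, so the same rule applies.
The other patterns: stems whose second-to-last letter is 'v' change the last vowel to 'a'; stems whose second-to-last letter is 'l' or 't' repeat the first consonant+vowel as a prefix.
So nolebomf → nolebomfast.

nolebomfast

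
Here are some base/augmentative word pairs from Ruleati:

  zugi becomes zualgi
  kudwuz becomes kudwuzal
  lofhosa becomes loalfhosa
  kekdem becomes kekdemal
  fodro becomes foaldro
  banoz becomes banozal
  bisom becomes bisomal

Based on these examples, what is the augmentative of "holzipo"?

hoallzipo

"holzipo" ends in a vowel. The stems ending in a vowel (fodro → foaldro, zugi → zualgi, lofhosa → loalfhosa) insert -al- after the first vowel.
So holzipo → hoallzipo.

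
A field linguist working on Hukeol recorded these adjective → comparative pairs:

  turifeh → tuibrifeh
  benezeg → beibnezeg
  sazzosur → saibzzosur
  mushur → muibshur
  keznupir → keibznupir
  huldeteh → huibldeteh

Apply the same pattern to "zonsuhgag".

zoibnsuhgag

Every pair shown (turifeh → tuibrifeh, benezeg → beibnezeg, sazzosur → saibzzosur, …) follows the same rule: insert -ib- after the first vowel.
So zonsuhgag → zoibnsuhgag.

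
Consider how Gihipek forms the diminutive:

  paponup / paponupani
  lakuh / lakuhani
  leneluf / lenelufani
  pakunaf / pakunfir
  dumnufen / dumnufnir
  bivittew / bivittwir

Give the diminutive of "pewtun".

leneluf and pakunaf both end in -f yet inflect differently (lenelufani, pakunfir), so the final letter is not what conditions the rule; the last vowel is.
"pewtun" has last vowel 'u'. The stems whose last vowel is 'u' (paponup → paponupani, lakuh → lakuhani, leneluf → lenelufani) add -ani.
The other pattern: stems whose last vowel is 'a' or 'e' delete the last vowel and add -ir.
So pewtun → pewtunani.

pewtunani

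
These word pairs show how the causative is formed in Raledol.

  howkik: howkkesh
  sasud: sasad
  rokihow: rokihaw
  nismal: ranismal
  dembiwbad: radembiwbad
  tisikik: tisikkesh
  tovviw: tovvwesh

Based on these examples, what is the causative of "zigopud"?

zigopad

"zigopud" has last vowel 'u'. The one such stem in the data (sasud → sasad) changes the last vowel to 'a' (as does rokihow), so the same rule applies.
So zigopud → zigopad.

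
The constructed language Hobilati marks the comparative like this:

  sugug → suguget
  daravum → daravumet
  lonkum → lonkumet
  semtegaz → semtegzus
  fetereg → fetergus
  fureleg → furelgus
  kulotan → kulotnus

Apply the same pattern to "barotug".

sugug and fetereg both end in -g yet inflect differently (suguget, fetergus), so the final letter is not what conditions the rule; the last vowel is.
"barotug" has last vowel 'u'. The stems whose last vowel is 'u' (sugug → suguget, daravum → daravumet, lonkum → lonkumet) add -et.
The other pattern: stems whose last vowel is 'a' or 'e' delete the last vowel and add -us.
So barotug → barotuget.

barotuget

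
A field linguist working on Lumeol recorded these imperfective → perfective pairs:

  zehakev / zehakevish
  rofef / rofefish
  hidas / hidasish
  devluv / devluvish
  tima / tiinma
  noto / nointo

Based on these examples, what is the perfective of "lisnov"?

hidas and tima both have last vowel 'a' yet inflect differently (hidasish, tiinma), so the last vowel is not what conditions the rule; whether the stem ends in a vowel or a consonant is.
"lisnov" ends in a consonant. The stems ending in a consonant (zehakev → zehakevish, rofef → rofefish, hidas → hidasish) add -ish.
The other pattern: stems ending in a vowel insert -in- after the first vowel.
So lisnov → lisnovish.

lisnovish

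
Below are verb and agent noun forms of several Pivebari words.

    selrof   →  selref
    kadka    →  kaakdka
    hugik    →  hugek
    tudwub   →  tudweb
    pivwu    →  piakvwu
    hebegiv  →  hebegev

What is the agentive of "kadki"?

"kadki" ends in a vowel. The stems ending in a vowel (kadka → kaakdka, pivwu → piakvwu) insert -ak- after the first vowel.
The other pattern: stems ending in a consonant change the last vowel to 'e'.
So kadki → kaakdki.

kaakdki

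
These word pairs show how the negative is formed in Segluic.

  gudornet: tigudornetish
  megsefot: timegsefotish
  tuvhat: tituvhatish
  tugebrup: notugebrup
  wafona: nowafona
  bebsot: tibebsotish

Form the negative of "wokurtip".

tuvhat and wafona both have last vowel 'a' yet inflect differently (tituvhatish, nowafona), so the last vowel is not what conditions the rule; the final letter is.
"wokurtip" ends in -p. The one such stem in the data (tugebrup → notugebrup) adds the prefix no-, so the same rule applies.
So wokurtip → nowokurtip.

nowokurtip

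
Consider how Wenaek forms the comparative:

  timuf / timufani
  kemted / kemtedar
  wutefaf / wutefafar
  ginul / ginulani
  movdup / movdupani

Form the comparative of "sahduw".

timuf and wutefaf both end in -f yet inflect differently (timufani, wutefafar), so the final letter is not what conditions the rule; the last vowel is.
"sahduw" has last vowel 'u'. The stems whose last vowel is 'u' (ginul → ginulani, movdup → movdupani, timuf → timufani) add -ani.
So sahduw → sahduwani.

sahduwani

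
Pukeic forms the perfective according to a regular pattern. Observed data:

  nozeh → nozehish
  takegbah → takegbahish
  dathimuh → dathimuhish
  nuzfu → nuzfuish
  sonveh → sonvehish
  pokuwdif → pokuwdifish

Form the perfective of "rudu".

Every pair shown (nozeh → nozehish, takegbah → takegbahish, dathimuh → dathimuhish, …) follows the same rule: add -ish.
So rudu → ruduish.

ruduish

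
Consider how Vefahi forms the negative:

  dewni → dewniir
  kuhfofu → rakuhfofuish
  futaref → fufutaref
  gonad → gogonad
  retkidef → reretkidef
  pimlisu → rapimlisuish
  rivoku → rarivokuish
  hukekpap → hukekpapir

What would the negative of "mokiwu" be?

gonad and hukekpap both have last vowel 'a' yet inflect differently (gogonad, hukekpapir), so the last vowel is not what conditions the rule; the final letter is.
"mokiwu" ends in -u. The stems ending in -u (pimlisu → rapimlisuish, kuhfofu → rakuhfofuish, rivoku → rarivokuish) add ra- … -ish around the stem.
The other patterns: stems ending in -d or -f repeat the first consonant+vowel as a prefix; stems ending in -i or -p add -ir.
So mokiwu → ramokiwuish.

ramokiwuish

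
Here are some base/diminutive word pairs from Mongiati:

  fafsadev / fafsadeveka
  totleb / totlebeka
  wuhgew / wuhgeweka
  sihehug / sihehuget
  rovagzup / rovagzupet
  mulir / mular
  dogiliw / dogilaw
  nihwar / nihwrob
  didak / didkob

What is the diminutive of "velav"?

velvob

wuhgew and dogiliw both end in -w yet inflect differently (wuhgeweka, dogilaw), so the final letter is not what conditions the rule; the last vowel is.
"velav" has last vowel 'a'. The stems whose last vowel is 'a' (nihwar → nihwrob, didak → didkob) delete the last vowel and add -ob.
The other patterns: stems whose last vowel is 'e' add -eka; stems whose last vowel is 'u' add -et; stems whose last vowel is 'i' change the last vowel to 'a'.
So velav → velvob.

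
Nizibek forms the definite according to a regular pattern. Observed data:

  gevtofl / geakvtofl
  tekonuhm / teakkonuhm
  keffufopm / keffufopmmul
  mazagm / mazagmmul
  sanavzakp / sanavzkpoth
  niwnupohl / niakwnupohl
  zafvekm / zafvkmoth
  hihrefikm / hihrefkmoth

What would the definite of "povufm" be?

hihrefikm and keffufopm both end in -m yet inflect differently (hihrefkmoth, keffufopmmul), so the final letter is not what conditions the rule; the second-to-last letter is.
"povufm" has second-to-last letter 'f'. The one such stem in the data (gevtofl → geakvtofl) inserts -ak- after the first vowel (as do tekonuhm, niwnupohl), so the same rule applies.
The other patterns: stems whose second-to-last letter is 'k' delete the last vowel and add -oth; stems whose second-to-last letter is 'g' or 'p' double the final consonant and add -ul.
So povufm → poakvufm.

poakvufm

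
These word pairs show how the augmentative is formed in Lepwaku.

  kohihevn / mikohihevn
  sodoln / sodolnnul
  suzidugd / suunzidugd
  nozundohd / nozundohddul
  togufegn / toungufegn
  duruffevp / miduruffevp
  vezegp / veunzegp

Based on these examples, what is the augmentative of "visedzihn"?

visedzihnnul

"visedzihn" has second-to-last letter 'h'. The one such stem in the data (nozundohd → nozundohddul) doubles the final consonant and adds -ul (as does sodoln), so the same rule applies.
So visedzihn → visedzihnnul.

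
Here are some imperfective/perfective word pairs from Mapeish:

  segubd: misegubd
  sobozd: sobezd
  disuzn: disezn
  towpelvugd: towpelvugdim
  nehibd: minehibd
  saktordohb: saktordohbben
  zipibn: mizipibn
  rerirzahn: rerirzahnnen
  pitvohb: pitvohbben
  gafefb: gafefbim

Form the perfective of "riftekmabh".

zipibn and disuzn both end in -n yet inflect differently (mizipibn, disezn), so the final letter is not what conditions the rule; the second-to-last letter is.
"riftekmabh" has second-to-last letter 'b'. The stems whose second-to-last letter is 'b' (nehibd → minehibd, zipibn → mizipibn, segubd → misegubd) add the prefix mi-.
The other patterns: stems whose second-to-last letter is 'z' change the last vowel to 'e'; stems whose second-to-last letter is 'h' double the final consonant and add -en; stems whose second-to-last letter is 'f' or 'g' add -im.
So riftekmabh → miriftekmabh.

miriftekmabh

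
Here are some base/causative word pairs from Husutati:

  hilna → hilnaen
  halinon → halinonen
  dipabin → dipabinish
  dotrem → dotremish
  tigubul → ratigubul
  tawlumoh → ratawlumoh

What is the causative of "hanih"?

hanihen

halinon and dipabin both end in -n yet inflect differently (halinonen, dipabinish), so the final letter is not what conditions the rule; the first letter is.
"hanih" begins with h-. The stems beginning with h- (hilna → hilnaen, halinon → halinonen) add -en.
So hanih → hanihen.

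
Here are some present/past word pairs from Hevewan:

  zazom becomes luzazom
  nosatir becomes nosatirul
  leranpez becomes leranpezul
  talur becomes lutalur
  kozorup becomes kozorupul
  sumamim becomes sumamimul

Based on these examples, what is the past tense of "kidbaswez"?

kidbaswezul

nosatir and talur both end in -r yet inflect differently (nosatirul, lutalur), so the final letter is not what conditions the rule; the number of vowels is.
"kidbaswez" has 3 vowels. The stems with 3 vowels (kozorup → kozorupul, leranpez → leranpezul, sumamim → sumamimul) add -ul.
The other pattern: stems with 2 vowels add the prefix lu-.
So kidbaswez → kidbaswezul.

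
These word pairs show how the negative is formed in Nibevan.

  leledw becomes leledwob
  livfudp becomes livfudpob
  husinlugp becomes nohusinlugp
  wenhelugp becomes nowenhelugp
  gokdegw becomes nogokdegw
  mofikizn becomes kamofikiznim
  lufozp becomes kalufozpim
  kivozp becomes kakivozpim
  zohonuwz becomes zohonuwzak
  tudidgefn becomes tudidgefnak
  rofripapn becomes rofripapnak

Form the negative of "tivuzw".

kativuzwim

livfudp and husinlugp both end in -p yet inflect differently (livfudpob, nohusinlugp), so the final letter is not what conditions the rule; the second-to-last letter is.
"tivuzw" has second-to-last letter 'z'. The stems whose second-to-last letter is 'z' (mofikizn → kamofikiznim, lufozp → kalufozpim, kivozp → kakivozpim) add ka- … -im around the stem.
The other patterns: stems whose second-to-last letter is 'd' add -ob; stems whose second-to-last letter is 'g' add the prefix no-; stems whose second-to-last letter is 'f', 'p' or 'w' add -ak.
So tivuzw → kativuzwim.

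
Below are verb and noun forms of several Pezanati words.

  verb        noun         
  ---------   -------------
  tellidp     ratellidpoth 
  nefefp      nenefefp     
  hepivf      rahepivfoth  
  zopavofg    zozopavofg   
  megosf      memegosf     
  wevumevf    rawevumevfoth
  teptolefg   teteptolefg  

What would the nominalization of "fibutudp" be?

tellidp and nefefp both end in -p yet inflect differently (ratellidpoth, nenefefp), so the final letter is not what conditions the rule; the second-to-last letter is.
"fibutudp" has second-to-last letter 'd'. The one such stem in the data (tellidp → ratellidpoth) adds ra- … -oth around the stem, so the same rule applies.
The other pattern: stems whose second-to-last letter is 'f' or 's' repeat the first consonant+vowel as a prefix.
So fibutudp → rafibutudpoth.

rafibutudpoth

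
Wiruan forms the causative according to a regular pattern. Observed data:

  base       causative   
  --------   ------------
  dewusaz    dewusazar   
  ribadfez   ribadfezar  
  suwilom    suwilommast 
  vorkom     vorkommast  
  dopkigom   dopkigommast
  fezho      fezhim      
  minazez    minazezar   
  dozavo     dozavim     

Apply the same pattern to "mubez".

"mubez" ends in -z. The stems ending in -z (dewusaz → dewusazar, minazez → minazezar, ribadfez → ribadfezar) add -ar.
The other patterns: stems ending in -o drop the final letter and add -im; stems ending in -m double the final consonant and add -ast.
So mubez → mubezar.

mubezar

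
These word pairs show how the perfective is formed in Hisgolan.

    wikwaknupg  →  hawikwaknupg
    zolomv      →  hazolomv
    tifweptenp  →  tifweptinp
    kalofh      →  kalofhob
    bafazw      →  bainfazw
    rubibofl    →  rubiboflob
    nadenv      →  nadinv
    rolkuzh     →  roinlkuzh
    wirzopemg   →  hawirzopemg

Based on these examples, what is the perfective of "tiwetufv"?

tiwetufvob

rolkuzh and kalofh both end in -h yet inflect differently (roinlkuzh, kalofhob), so the final letter is not what conditions the rule; the second-to-last letter is.
"tiwetufv" has second-to-last letter 'f'. The stems whose second-to-last letter is 'f' (rubibofl → rubiboflob, kalofh → kalofhob) add -ob.
The other patterns: stems whose second-to-last letter is 'z' insert -in- after the first vowel; stems whose second-to-last letter is 'n' change the last vowel to 'i'; stems whose second-to-last letter is 'm' or 'p' add the prefix ha-.
So tiwetufv → tiwetufvob.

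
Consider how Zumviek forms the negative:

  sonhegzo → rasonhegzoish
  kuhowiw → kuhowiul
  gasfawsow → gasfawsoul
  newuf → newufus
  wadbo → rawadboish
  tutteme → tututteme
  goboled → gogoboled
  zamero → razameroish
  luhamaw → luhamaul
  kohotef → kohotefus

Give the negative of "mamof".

gasfawsow and sonhegzo both have last vowel 'o' yet inflect differently (gasfawsoul, rasonhegzoish), so the last vowel is not what conditions the rule; the final letter is.
"mamof" ends in -f. The stems ending in -f (kohotef → kohotefus, newuf → newufus) add -us.
The other patterns: stems ending in -w drop the final letter and add -ul; stems ending in -o add ra- … -ish around the stem; stems ending in -d or -e repeat the first consonant+vowel as a prefix.
So mamof → mamofus.

mamofus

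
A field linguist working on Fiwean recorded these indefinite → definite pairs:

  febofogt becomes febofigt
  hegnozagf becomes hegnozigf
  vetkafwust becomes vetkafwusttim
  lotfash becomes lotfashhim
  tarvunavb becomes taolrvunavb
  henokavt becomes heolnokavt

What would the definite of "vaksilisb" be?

"vaksilisb" has second-to-last letter 's'. The stems whose second-to-last letter is 's' (vetkafwust → vetkafwusttim, lotfash → lotfashhim) double the final consonant and add -im.
So vaksilisb → vaksilisbbim.

vaksilisbbim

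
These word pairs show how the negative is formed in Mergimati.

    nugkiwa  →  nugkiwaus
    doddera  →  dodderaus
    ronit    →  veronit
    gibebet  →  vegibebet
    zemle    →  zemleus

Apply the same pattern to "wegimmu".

wegimmuus

zemle and gibebet both have last vowel 'e' yet inflect differently (zemleus, vegibebet), so the last vowel is not what conditions the rule; whether the stem ends in a vowel or a consonant is.
"wegimmu" ends in a vowel. The stems ending in a vowel (doddera → dodderaus, nugkiwa → nugkiwaus, zemle → zemleus) add -us.
So wegimmu → wegimmuus.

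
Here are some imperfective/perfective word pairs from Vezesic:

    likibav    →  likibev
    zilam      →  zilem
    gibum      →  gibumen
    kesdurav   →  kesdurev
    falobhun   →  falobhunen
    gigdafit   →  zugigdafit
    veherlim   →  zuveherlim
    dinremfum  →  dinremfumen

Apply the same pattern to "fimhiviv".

"fimhiviv" has last vowel 'i'. The stems whose last vowel is 'i' (gigdafit → zugigdafit, veherlim → zuveherlim) add the prefix zu-.
So fimhiviv → zufimhiviv.

zufimhiviv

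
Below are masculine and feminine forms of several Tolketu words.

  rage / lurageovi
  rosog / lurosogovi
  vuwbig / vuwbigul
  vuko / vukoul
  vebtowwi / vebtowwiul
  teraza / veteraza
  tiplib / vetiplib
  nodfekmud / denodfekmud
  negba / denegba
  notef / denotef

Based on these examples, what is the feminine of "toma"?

"toma" begins with t-. The stems beginning with t- (teraza → veteraza, tiplib → vetiplib) add the prefix ve-.
So toma → vetoma.

vetoma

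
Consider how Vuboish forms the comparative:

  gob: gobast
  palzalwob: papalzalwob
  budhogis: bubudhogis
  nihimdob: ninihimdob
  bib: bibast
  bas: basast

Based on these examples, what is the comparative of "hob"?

hobast

palzalwob and bib both end in -b yet inflect differently (papalzalwob, bibast), so the final letter is not what conditions the rule; the number of vowels is.
"hob" has 1 vowel. The stems with 1 vowel (bib → bibast, gob → gobast, bas → basast) add -ast.
So hob → hobast.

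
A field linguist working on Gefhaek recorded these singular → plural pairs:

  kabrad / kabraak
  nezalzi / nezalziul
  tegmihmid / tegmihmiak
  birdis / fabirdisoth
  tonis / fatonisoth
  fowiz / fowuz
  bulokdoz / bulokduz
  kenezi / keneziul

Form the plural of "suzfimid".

tonis and tegmihmid both have last vowel 'i' yet inflect differently (fatonisoth, tegmihmiak), so the last vowel is not what conditions the rule; the final letter is.
"suzfimid" ends in -d. The stems ending in -d (kabrad → kabraak, tegmihmid → tegmihmiak) drop the final letter and add -ak.
So suzfimid → suzfimiak.

suzfimiak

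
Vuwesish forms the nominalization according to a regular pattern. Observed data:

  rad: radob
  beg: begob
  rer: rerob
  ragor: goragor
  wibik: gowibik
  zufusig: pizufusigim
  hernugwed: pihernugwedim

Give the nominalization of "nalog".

rer and ragor both end in -r yet inflect differently (rerob, goragor), so the final letter is not what conditions the rule; the number of vowels is.
"nalog" has 2 vowels. The stems with 2 vowels (ragor → goragor, wibik → gowibik) add the prefix go-.
So nalog → gonalog.

gonalog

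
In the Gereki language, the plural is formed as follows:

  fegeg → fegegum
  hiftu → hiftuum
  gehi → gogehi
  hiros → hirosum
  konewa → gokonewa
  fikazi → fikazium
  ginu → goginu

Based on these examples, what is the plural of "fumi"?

fumium

fikazi and gehi both end in -i yet inflect differently (fikazium, gogehi), so the final letter is not what conditions the rule; the first letter is.
"fumi" begins with f-. The stems beginning with f- (fegeg → fegegum, fikazi → fikazium) add -um.
So fumi → fumium.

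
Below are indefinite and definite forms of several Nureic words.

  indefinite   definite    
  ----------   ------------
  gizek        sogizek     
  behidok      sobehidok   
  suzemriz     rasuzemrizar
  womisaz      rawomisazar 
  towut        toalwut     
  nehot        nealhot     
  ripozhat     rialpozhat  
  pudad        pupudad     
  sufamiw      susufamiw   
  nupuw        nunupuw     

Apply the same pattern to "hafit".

behidok and nehot both have last vowel 'o' yet inflect differently (sobehidok, nealhot), so the last vowel is not what conditions the rule; the final letter is.
"hafit" ends in -t. The stems ending in -t (towut → toalwut, nehot → nealhot, ripozhat → rialpozhat) insert -al- after the first vowel.
So hafit → haalfit.

haalfit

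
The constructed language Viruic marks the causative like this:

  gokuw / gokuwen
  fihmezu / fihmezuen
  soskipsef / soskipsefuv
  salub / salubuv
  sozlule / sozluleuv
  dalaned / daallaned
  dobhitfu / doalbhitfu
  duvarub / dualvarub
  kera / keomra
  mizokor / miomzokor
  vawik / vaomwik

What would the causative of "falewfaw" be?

fihmezu and dobhitfu both end in -u yet inflect differently (fihmezuen, doalbhitfu), so the final letter is not what conditions the rule; the first letter is.
"falewfaw" begins with f-. The one such stem in the data (fihmezu → fihmezuen) adds -en, so the same rule applies.
The other patterns: stems beginning with s- add -uv; stems beginning with d- insert -al- after the first vowel; stems beginning with k-, m- or v- insert -om- after the first vowel.
So falewfaw → falewfawen.

falewfawen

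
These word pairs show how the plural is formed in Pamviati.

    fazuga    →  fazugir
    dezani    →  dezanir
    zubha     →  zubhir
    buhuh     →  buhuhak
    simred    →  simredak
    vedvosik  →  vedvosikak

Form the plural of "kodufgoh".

"kodufgoh" ends in a consonant. The stems ending in a consonant (simred → simredak, vedvosik → vedvosikak, buhuh → buhuhak) add -ak.
So kodufgoh → kodufgohak.

kodufgohak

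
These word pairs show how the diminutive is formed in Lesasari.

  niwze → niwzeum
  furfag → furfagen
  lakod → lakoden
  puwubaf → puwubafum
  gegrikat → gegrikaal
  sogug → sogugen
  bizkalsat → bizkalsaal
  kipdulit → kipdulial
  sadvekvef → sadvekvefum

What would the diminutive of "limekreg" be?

furfag and bizkalsat both have last vowel 'a' yet inflect differently (furfagen, bizkalsaal), so the last vowel is not what conditions the rule; the final letter is.
"limekreg" ends in -g. The stems ending in -g (sogug → sogugen, furfag → furfagen) add -en.
The other patterns: stems ending in -t drop the final letter and add -al; stems ending in -e or -f add -um.
So limekreg → limekregen.

limekregen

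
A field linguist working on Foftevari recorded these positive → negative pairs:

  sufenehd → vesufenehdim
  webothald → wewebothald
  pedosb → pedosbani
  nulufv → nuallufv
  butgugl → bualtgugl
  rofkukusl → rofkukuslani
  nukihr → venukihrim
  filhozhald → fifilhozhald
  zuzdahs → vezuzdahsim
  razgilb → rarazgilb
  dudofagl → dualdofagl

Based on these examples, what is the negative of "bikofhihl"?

"bikofhihl" has second-to-last letter 'h'. The stems whose second-to-last letter is 'h' (zuzdahs → vezuzdahsim, nukihr → venukihrim, sufenehd → vesufenehdim) add ve- … -im around the stem.
The other patterns: stems whose second-to-last letter is 's' add -ani; stems whose second-to-last letter is 'l' repeat the first consonant+vowel as a prefix; stems whose second-to-last letter is 'f' or 'g' insert -al- after the first vowel.
So bikofhihl → vebikofhihlim.

vebikofhihlim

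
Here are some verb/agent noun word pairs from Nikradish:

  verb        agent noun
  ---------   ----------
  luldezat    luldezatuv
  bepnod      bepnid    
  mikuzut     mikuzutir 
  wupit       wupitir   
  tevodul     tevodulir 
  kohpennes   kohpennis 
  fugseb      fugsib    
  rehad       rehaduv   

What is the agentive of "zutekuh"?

"zutekuh" has last vowel 'u'. The stems whose last vowel is 'u' (mikuzut → mikuzutir, tevodul → tevodulir) add -ir.
So zutekuh → zutekuhir.

zutekuhir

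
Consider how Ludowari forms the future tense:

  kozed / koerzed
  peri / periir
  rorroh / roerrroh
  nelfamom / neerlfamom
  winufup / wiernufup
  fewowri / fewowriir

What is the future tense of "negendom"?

winufup and fewowri both have 3 vowels yet inflect differently (wiernufup, fewowriir), so the number of vowels is not what conditions the rule; whether the stem ends in a vowel or a consonant is.
"negendom" ends in a consonant. The stems ending in a consonant (kozed → koerzed, winufup → wiernufup, nelfamom → neerlfamom) insert -er- after the first vowel.
So negendom → neergendom.

neergendom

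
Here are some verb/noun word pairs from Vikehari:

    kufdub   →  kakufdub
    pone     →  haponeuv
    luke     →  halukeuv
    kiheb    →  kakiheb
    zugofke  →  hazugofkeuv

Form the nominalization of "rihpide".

zugofke and kiheb both have last vowel 'e' yet inflect differently (hazugofkeuv, kakiheb), so the last vowel is not what conditions the rule; the final letter is.
"rihpide" ends in -e. The stems ending in -e (zugofke → hazugofkeuv, pone → haponeuv, luke → halukeuv) add ha- … -uv around the stem.
The other pattern: stems ending in -b add the prefix ka-.
So rihpide → harihpideuv.

harihpideuv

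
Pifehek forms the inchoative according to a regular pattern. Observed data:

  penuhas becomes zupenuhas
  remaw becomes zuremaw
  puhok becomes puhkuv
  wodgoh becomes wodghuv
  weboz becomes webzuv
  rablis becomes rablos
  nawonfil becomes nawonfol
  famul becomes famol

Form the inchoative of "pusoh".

penuhas and rablis both end in -s yet inflect differently (zupenuhas, rablos), so the final letter is not what conditions the rule; the last vowel is.
"pusoh" has last vowel 'o'. The stems whose last vowel is 'o' (puhok → puhkuv, wodgoh → wodghuv, weboz → webzuv) delete the last vowel and add -uv.
So pusoh → pushuv.

pushuv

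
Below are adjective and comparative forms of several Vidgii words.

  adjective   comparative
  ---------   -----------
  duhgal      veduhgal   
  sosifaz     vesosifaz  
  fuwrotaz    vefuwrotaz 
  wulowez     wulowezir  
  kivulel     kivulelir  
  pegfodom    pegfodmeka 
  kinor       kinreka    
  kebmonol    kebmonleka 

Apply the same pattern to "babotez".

"babotez" has last vowel 'e'. The stems whose last vowel is 'e' (wulowez → wulowezir, kivulel → kivulelir) add -ir.
The other patterns: stems whose last vowel is 'a' add the prefix ve-; stems whose last vowel is 'o' delete the last vowel and add -eka.
So babotez → babotezir.

babotezir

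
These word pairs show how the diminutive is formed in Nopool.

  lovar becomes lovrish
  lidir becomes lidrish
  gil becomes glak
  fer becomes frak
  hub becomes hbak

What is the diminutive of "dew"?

"dew" has 1 vowel. The stems with 1 vowel (gil → glak, hub → hbak, fer → frak) delete the last vowel and add -ak.
So dew → dwak.

dwak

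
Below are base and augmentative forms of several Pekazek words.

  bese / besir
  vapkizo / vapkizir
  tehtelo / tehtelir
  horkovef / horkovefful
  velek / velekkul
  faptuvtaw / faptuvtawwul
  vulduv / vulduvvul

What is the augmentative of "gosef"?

gosefful

bese and horkovef both have last vowel 'e' yet inflect differently (besir, horkovefful), so the last vowel is not what conditions the rule; whether the stem ends in a vowel or a consonant is.
"gosef" ends in a consonant. The stems ending in a consonant (horkovef → horkovefful, velek → velekkul, faptuvtaw → faptuvtawwul) double the final consonant and add -ul.
The other pattern: stems ending in a vowel drop the final letter and add -ir.
So gosef → gosefful.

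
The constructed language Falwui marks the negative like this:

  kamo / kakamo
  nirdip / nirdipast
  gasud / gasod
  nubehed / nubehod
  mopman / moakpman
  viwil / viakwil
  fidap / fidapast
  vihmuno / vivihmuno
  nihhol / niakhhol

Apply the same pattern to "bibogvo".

bibibogvo

mopman and fidap both have last vowel 'a' yet inflect differently (moakpman, fidapast), so the last vowel is not what conditions the rule; the final letter is.
"bibogvo" ends in -o. The stems ending in -o (kamo → kakamo, vihmuno → vivihmuno) repeat the first consonant+vowel as a prefix.
So bibogvo → bibibogvo.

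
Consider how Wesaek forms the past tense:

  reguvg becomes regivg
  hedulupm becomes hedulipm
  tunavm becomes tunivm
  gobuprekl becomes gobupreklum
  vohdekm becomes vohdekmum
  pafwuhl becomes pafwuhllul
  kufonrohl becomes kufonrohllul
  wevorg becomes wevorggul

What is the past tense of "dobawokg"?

hedulupm and vohdekm both end in -m yet inflect differently (hedulipm, vohdekmum), so the final letter is not what conditions the rule; the second-to-last letter is.
"dobawokg" has second-to-last letter 'k'. The stems whose second-to-last letter is 'k' (vohdekm → vohdekmum, gobuprekl → gobupreklum) add -um.
So dobawokg → dobawokgum.

dobawokgum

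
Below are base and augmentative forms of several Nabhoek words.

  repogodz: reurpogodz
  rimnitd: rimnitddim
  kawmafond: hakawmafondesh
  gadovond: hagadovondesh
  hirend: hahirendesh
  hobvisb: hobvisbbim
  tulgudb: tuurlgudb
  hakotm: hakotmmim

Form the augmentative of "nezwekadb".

hirend and rimnitd both end in -d yet inflect differently (hahirendesh, rimnitddim), so the final letter is not what conditions the rule; the second-to-last letter is.
"nezwekadb" has second-to-last letter 'd'. The stems whose second-to-last letter is 'd' (repogodz → reurpogodz, tulgudb → tuurlgudb) insert -ur- after the first vowel.
The other patterns: stems whose second-to-last letter is 'n' add ha- … -esh around the stem; stems whose second-to-last letter is 's' or 't' double the final consonant and add -im.
So nezwekadb → neurzwekadb.

neurzwekadb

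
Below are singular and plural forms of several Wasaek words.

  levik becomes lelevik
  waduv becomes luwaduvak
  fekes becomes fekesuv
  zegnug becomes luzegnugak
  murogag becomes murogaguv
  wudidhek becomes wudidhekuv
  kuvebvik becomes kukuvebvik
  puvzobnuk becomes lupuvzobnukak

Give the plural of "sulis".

susulis

kuvebvik and puvzobnuk both end in -k yet inflect differently (kukuvebvik, lupuvzobnukak), so the final letter is not what conditions the rule; the last vowel is.
"sulis" has last vowel 'i'. The stems whose last vowel is 'i' (kuvebvik → kukuvebvik, levik → lelevik) repeat the first consonant+vowel as a prefix.
So sulis → susulis.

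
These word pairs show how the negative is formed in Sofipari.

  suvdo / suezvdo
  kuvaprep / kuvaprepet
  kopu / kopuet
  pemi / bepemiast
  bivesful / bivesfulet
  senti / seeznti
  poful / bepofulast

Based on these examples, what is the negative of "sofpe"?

soezfpe

poful and bivesful both end in -l yet inflect differently (bepofulast, bivesfulet), so the final letter is not what conditions the rule; the first letter is.
"sofpe" begins with s-. The stems beginning with s- (suvdo → suezvdo, senti → seeznti) insert -ez- after the first vowel.
The other patterns: stems beginning with p- add be- … -ast around the stem; stems beginning with b- or k- add -et.
So sofpe → soezfpe.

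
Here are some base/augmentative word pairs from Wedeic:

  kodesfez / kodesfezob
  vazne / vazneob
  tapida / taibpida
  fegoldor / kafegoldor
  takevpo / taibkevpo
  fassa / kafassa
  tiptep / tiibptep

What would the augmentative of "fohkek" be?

tapida and fassa both end in -a yet inflect differently (taibpida, kafassa), so the final letter is not what conditions the rule; the first letter is.
"fohkek" begins with f-. The stems beginning with f- (fassa → kafassa, fegoldor → kafegoldor) add the prefix ka-.
So fohkek → kafohkek.

kafohkek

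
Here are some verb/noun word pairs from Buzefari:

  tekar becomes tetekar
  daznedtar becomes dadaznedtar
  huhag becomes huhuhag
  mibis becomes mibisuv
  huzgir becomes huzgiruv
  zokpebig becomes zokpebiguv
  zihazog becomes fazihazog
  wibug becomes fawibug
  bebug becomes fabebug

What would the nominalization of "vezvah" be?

tekar and huzgir both end in -r yet inflect differently (tetekar, huzgiruv), so the final letter is not what conditions the rule; the last vowel is.
"vezvah" has last vowel 'a'. The stems whose last vowel is 'a' (tekar → tetekar, daznedtar → dadaznedtar, huhag → huhuhag) repeat the first consonant+vowel as a prefix.
So vezvah → vevezvah.

vevezvah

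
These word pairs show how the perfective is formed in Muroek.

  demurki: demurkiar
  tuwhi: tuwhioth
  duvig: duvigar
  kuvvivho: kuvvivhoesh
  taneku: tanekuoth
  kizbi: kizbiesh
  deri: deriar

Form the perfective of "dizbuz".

dizbuzar

deri and kizbi both end in -i yet inflect differently (deriar, kizbiesh), so the final letter is not what conditions the rule; the first letter is.
"dizbuz" begins with d-. The stems beginning with d- (deri → deriar, demurki → demurkiar, duvig → duvigar) add -ar.
The other patterns: stems beginning with k- add -esh; stems beginning with t- add -oth.
So dizbuz → dizbuzar.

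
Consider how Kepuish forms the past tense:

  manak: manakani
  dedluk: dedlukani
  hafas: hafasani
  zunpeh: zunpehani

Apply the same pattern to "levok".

Every pair shown (manak → manakani, dedluk → dedlukani, hafas → hafasani, …) follows the same rule: add -ani.
So levok → levokani.

levokani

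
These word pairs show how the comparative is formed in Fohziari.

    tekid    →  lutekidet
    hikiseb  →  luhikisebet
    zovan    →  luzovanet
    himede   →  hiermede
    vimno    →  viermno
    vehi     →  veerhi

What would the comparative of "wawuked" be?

"wawuked" ends in a consonant. The stems ending in a consonant (tekid → lutekidet, hikiseb → luhikisebet, zovan → luzovanet) add lu- … -et around the stem.
The other pattern: stems ending in a vowel insert -er- after the first vowel.
So wawuked → luwawukedet.

luwawukedet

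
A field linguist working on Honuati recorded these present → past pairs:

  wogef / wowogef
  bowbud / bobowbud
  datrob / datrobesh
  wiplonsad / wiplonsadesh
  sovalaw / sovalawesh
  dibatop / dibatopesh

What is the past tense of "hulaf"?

hulafesh

wiplonsad and bowbud both end in -d yet inflect differently (wiplonsadesh, bobowbud), so the final letter is not what conditions the rule; the last vowel is.
"hulaf" has last vowel 'a'. The stems whose last vowel is 'a' (wiplonsad → wiplonsadesh, sovalaw → sovalawesh) add -esh.
So hulaf → hulafesh.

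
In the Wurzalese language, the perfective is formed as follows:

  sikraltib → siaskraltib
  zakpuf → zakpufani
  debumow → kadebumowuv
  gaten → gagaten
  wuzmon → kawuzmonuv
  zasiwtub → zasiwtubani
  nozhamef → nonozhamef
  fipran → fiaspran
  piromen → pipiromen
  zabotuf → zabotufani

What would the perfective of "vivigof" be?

zabotuf and nozhamef both end in -f yet inflect differently (zabotufani, nonozhamef), so the final letter is not what conditions the rule; the last vowel is.
"vivigof" has last vowel 'o'. The stems whose last vowel is 'o' (wuzmon → kawuzmonuv, debumow → kadebumowuv) add ka- … -uv around the stem.
So vivigof → kavivigofuv.

kavivigofuv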